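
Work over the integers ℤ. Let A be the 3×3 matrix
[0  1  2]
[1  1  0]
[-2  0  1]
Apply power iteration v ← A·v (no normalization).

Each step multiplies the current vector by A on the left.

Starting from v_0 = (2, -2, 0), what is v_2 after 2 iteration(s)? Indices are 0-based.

v_2 = (-8, -2, 0)

v_0 = (2, -2, 0).
v_1 = A·v_0 = (-2, 0, -4).
v_2 = A·v_1 = (-8, -2, 0).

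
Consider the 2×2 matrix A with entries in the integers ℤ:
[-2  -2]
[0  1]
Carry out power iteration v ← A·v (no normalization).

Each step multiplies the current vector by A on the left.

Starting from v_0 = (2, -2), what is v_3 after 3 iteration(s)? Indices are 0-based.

v_3 = (-4, -2)

v_0 = (2, -2).
v_1 = A·v_0 = (0, -2).
v_2 = A·v_1 = (4, -2).
v_3 = A·v_2 = (-4, -2).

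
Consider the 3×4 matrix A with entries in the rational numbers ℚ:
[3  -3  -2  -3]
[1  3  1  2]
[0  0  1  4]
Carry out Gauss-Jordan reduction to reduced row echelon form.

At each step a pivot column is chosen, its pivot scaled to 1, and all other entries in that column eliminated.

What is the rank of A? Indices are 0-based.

pivot(0,0)=3: scale R0 → (1, -1, -2/3, -1)
  clear (1,0): R1 −= (1)R0 → (0, 4, 5/3, 3)
pivot(1,1)=4: scale R1 → (0, 1, 5/12, 3/4)
  clear (0,1): R0 −= (-1)R1 → (1, 0, -1/4, -1/4)
pivot(2,2)=1: scale R2 → (0, 0, 1, 4)
  clear (0,2): R0 −= (-1/4)R2 → (1, 0, 0, 3/4)
  clear (1,2): R1 −= (5/12)R2 → (0, 1, 0, -11/12)

rank = 3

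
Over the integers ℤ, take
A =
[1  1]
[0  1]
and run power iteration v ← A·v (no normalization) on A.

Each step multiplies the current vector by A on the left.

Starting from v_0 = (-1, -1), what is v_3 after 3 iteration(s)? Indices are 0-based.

v_0 = (-1, -1).
v_1 = A·v_0 = (-2, -1).
v_2 = A·v_1 = (-3, -1).
v_3 = A·v_2 = (-4, -1).

v_3 = (-4, -1)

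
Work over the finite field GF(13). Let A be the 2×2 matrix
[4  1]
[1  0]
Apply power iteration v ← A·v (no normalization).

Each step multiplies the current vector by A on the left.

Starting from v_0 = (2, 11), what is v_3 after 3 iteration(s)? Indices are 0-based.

v_3 = (6, 0)

v_0 = (2, 11).
v_1 = A·v_0 = (6, 2).
v_2 = A·v_1 = (0, 6).
v_3 = A·v_2 = (6, 0).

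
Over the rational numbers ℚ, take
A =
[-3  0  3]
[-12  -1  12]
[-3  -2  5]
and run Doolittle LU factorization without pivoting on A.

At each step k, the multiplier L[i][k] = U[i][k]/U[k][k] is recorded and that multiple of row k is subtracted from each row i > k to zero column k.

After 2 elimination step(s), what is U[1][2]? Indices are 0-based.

U[1][2] = 0

k=0: U[0][0]=-3
  eliminate (1,0): mult=4, new row 1: (0, -1, 0); set L[1][0]=4
  eliminate (2,0): mult=1, new row 2: (0, -2, 2); set L[2][0]=1
k=1: U[1][1]=-1
  eliminate (2,1): mult=2, new row 2: (0, 0, 2); set L[2][1]=2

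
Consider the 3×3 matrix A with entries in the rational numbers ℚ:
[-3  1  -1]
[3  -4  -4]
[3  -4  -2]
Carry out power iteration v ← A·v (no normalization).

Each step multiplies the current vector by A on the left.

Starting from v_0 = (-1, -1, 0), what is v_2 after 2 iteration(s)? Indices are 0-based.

v_2 = (-6, -2, 0)

v_0 = (-1, -1, 0).
v_1 = A·v_0 = (2, 1, 1).
v_2 = A·v_1 = (-6, -2, 0).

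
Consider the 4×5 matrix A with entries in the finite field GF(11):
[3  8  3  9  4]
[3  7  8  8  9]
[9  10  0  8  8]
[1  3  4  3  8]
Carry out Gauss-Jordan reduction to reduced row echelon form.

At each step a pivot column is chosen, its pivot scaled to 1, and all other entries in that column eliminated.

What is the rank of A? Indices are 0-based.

rank = 4

[1] R0 /= 3  ⇒  (1, 10, 1, 3, 5)
     R1 -= 3·R0  ⇒  (0, 10, 5, 10, 5)
     R2 -= 9·R0  ⇒  (0, 8, 2, 3, 7)
     R3 -= 1·R0  ⇒  (0, 4, 3, 0, 3)
[2] R1 /= 10  ⇒  (0, 1, 6, 1, 6)
     R0 -= 10·R1  ⇒  (1, 0, 7, 4, 0)
     R2 -= 8·R1  ⇒  (0, 0, 9, 6, 3)
     R3 -= 4·R1  ⇒  (0, 0, 1, 7, 1)
[3] R2 /= 9  ⇒  (0, 0, 1, 8, 4)
     R0 -= 7·R2  ⇒  (1, 0, 0, 3, 5)
     R1 -= 6·R2  ⇒  (0, 1, 0, 8, 4)
     R3 -= 1·R2  ⇒  (0, 0, 0, 10, 8)
[4] R3 /= 10  ⇒  (0, 0, 0, 1, 3)
     R0 -= 3·R3  ⇒  (1, 0, 0, 0, 7)
     R1 -= 8·R3  ⇒  (0, 1, 0, 0, 2)
     R2 -= 8·R3  ⇒  (0, 0, 1, 0, 2)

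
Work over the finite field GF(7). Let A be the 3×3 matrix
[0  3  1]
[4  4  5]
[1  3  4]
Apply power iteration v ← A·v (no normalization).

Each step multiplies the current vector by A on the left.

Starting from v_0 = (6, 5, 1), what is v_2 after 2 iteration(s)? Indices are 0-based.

v_0 = (6, 5, 1).
v_1 = A·v_0 = (2, 0, 4).
v_2 = A·v_1 = (4, 0, 4).

v_2 = (4, 0, 4)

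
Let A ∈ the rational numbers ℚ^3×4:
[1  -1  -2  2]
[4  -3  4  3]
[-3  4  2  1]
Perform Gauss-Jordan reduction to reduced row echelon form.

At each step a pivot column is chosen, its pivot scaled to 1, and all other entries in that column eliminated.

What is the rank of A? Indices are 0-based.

rank = 3

[1] R0 /= 1  ⇒  (1, -1, -2, 2)
     R1 -= 4·R0  ⇒  (0, 1, 12, -5)
     R2 -= -3·R0  ⇒  (0, 1, -4, 7)
[2] R1 /= 1  ⇒  (0, 1, 12, -5)
     R0 -= -1·R1  ⇒  (1, 0, 10, -3)
     R2 -= 1·R1  ⇒  (0, 0, -16, 12)
[3] R2 /= -16  ⇒  (0, 0, 1, -3/4)
     R0 -= 10·R2  ⇒  (1, 0, 0, 9/2)
     R1 -= 12·R2  ⇒  (0, 1, 0, 4)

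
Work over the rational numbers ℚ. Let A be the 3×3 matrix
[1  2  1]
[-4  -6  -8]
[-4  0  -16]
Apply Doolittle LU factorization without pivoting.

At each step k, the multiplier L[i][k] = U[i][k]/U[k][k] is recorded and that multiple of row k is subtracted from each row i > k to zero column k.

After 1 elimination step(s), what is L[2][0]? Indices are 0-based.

Step 1: pivot at (0,0) is 1.
  row1 ← row1 − (-4)·row0  ⇒  L[1][0]=-4, U row1=(0, 2, -4)
  row2 ← row2 − (-4)·row0  ⇒  L[2][0]=-4, U row2=(0, 8, -12)

L[2][0] = -4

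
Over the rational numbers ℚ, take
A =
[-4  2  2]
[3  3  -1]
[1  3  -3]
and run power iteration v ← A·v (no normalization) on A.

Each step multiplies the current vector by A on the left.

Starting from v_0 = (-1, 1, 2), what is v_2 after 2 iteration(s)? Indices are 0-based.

v_2 = (-52, 28, 16)

v_0 = (-1, 1, 2).
v_1 = A·v_0 = (10, -2, -4).
v_2 = A·v_1 = (-52, 28, 16).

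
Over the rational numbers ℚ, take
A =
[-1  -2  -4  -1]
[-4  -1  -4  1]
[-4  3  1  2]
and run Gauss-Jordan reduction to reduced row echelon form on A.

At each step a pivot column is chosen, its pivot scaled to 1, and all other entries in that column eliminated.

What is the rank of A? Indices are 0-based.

pivot(0,0)=-1: scale R0 → (1, 2, 4, 1)
  clear (1,0): R1 −= (-4)R0 → (0, 7, 12, 5)
  clear (2,0): R2 −= (-4)R0 → (0, 11, 17, 6)
pivot(1,1)=7: scale R1 → (0, 1, 12/7, 5/7)
  clear (0,1): R0 −= (2)R1 → (1, 0, 4/7, -3/7)
  clear (2,1): R2 −= (11)R1 → (0, 0, -13/7, -13/7)
pivot(2,2)=-13/7: scale R2 → (0, 0, 1, 1)
  clear (0,2): R0 −= (4/7)R2 → (1, 0, 0, -1)
  clear (1,2): R1 −= (12/7)R2 → (0, 1, 0, -1)

rank = 3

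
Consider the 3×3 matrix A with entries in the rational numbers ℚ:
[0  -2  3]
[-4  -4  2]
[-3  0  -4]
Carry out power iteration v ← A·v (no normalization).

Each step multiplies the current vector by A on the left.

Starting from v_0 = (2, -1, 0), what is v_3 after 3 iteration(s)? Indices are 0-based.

v_0 = (2, -1, 0).
v_1 = A·v_0 = (2, -4, -6).
v_2 = A·v_1 = (-10, -4, 18).
v_3 = A·v_2 = (62, 92, -42).

v_3 = (62, 92, -42)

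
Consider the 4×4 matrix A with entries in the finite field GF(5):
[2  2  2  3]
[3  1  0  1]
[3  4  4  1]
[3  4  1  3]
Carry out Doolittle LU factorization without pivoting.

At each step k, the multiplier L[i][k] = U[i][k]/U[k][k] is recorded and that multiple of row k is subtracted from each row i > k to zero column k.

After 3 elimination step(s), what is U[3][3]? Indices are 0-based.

U[3][3] = 1

k=0: U[0][0]=2
  eliminate (1,0): mult=4, new row 1: (0, 3, 2, 4); set L[1][0]=4
  eliminate (2,0): mult=4, new row 2: (0, 1, 1, 4); set L[2][0]=4
  eliminate (3,0): mult=4, new row 3: (0, 1, 3, 1); set L[3][0]=4
k=1: U[1][1]=3
  eliminate (2,1): mult=2, new row 2: (0, 0, 2, 1); set L[2][1]=2
  eliminate (3,1): mult=2, new row 3: (0, 0, 4, 3); set L[3][1]=2
k=2: U[2][2]=2
  eliminate (3,2): mult=2, new row 3: (0, 0, 0, 1); set L[3][2]=2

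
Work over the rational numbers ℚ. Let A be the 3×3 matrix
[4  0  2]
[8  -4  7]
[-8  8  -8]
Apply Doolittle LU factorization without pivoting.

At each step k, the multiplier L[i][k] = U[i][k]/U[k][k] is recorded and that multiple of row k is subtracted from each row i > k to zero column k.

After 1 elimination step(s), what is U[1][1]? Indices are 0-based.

k=0: U[0][0]=4
  eliminate (1,0): mult=2, new row 1: (0, -4, 3); set L[1][0]=2
  eliminate (2,0): mult=-2, new row 2: (0, 8, -4); set L[2][0]=-2

U[1][1] = -4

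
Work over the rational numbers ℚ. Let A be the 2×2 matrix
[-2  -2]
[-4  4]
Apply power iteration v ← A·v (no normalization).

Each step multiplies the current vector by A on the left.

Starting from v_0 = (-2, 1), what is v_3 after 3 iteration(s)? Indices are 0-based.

v_0 = (-2, 1).
v_1 = A·v_0 = (2, 12).
v_2 = A·v_1 = (-28, 40).
v_3 = A·v_2 = (-24, 272).

v_3 = (-24, 272)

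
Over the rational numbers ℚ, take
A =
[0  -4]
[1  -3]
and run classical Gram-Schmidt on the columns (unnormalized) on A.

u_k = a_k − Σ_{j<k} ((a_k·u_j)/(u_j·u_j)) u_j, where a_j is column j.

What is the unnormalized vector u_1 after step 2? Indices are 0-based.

Step 1: u_0 = a_0 = (0, 1).
Step 2: u_1 = a_1 − (-3)·u_0 = (-4, 0).

u_1 = (-4, 0)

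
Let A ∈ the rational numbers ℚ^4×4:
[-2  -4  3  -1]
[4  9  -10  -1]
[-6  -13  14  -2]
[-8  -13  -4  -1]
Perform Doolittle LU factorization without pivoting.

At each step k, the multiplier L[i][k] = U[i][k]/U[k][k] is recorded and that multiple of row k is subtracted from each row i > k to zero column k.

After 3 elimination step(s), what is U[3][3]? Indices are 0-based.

U[3][3] = 4

[col 0] pivot -2
  R1 -= -2*R0 → (0, 1, -4, -3)  (L[1][0] := -2)
  R2 -= 3*R0 → (0, -1, 5, 1)  (L[2][0] := 3)
  R3 -= 4*R0 → (0, 3, -16, 3)  (L[3][0] := 4)
[col 1] pivot 1
  R2 -= -1*R1 → (0, 0, 1, -2)  (L[2][1] := -1)
  R3 -= 3*R1 → (0, 0, -4, 12)  (L[3][1] := 3)
[col 2] pivot 1
  R3 -= -4*R2 → (0, 0, 0, 4)  (L[3][2] := -4)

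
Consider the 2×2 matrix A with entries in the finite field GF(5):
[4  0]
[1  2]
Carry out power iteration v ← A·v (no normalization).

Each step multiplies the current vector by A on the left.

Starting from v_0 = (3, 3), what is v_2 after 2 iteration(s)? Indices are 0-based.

v_2 = (3, 0)

v_0 = (3, 3).
v_1 = A·v_0 = (2, 4).
v_2 = A·v_1 = (3, 0).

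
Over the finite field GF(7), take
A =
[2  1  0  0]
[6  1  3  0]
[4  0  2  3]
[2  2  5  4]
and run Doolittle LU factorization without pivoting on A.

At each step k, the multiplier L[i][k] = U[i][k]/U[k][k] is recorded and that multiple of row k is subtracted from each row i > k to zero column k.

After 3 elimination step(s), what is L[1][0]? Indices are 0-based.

L[1][0] = 3

Step 1: pivot at (0,0) is 2.
  row1 ← row1 − (3)·row0  ⇒  L[1][0]=3, U row1=(0, 5, 3, 0)
  row2 ← row2 − (2)·row0  ⇒  L[2][0]=2, U row2=(0, 5, 2, 3)
  row3 ← row3 − (1)·row0  ⇒  L[3][0]=1, U row3=(0, 1, 5, 4)
Step 2: pivot at (1,1) is 5.
  row2 ← row2 − (1)·row1  ⇒  L[2][1]=1, U row2=(0, 0, 6, 3)
  row3 ← row3 − (3)·row1  ⇒  L[3][1]=3, U row3=(0, 0, 3, 4)
Step 3: pivot at (2,2) is 6.
  row3 ← row3 − (4)·row2  ⇒  L[3][2]=4, U row3=(0, 0, 0, 6)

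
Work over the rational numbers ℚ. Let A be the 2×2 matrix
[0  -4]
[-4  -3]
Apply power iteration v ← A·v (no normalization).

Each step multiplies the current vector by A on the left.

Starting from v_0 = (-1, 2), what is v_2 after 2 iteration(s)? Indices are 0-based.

v_2 = (8, 38)

v_0 = (-1, 2).
v_1 = A·v_0 = (-8, -2).
v_2 = A·v_1 = (8, 38).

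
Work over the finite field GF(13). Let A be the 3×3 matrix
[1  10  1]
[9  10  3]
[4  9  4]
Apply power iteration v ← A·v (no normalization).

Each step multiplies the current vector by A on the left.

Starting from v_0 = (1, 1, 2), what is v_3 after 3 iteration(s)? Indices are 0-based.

v_0 = (1, 1, 2).
v_1 = A·v_0 = (0, 12, 8).
v_2 = A·v_1 = (11, 1, 10).
v_3 = A·v_2 = (5, 9, 2).

v_3 = (5, 9, 2)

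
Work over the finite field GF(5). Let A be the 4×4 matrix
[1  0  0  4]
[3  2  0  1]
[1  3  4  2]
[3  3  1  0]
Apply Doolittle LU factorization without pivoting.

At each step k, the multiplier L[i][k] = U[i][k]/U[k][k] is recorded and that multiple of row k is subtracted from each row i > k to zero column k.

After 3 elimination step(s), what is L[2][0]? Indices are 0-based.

L[2][0] = 1

k=0: U[0][0]=1
  eliminate (1,0): mult=3, new row 1: (0, 2, 0, 4); set L[1][0]=3
  eliminate (2,0): mult=1, new row 2: (0, 3, 4, 3); set L[2][0]=1
  eliminate (3,0): mult=3, new row 3: (0, 3, 1, 3); set L[3][0]=3
k=1: U[1][1]=2
  eliminate (2,1): mult=4, new row 2: (0, 0, 4, 2); set L[2][1]=4
  eliminate (3,1): mult=4, new row 3: (0, 0, 1, 2); set L[3][1]=4
k=2: U[2][2]=4
  eliminate (3,2): mult=4, new row 3: (0, 0, 0, 4); set L[3][2]=4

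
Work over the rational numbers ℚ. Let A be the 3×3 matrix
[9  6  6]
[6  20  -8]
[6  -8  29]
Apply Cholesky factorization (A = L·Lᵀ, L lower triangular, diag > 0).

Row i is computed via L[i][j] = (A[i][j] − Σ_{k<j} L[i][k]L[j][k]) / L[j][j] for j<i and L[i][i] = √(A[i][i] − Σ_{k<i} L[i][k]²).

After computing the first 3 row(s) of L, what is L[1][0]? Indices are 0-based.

L[1][0] = 2

Step 1: L[0][0] = √(9) = 3.
  L[1][0] = (6) / L[0][0] = 2.
Step 2: L[1][1] = √(16) = 4.
  L[2][0] = (6) / L[0][0] = 2.
  L[2][1] = (-12) / L[1][1] = -3.
Step 3: L[2][2] = √(16) = 4.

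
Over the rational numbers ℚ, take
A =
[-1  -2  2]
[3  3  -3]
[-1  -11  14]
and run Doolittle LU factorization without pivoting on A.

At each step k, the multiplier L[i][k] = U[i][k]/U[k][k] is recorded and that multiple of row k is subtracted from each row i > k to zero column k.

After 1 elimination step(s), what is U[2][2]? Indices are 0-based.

U[2][2] = 12

[col 0] pivot -1
  R1 -= -3*R0 → (0, -3, 3)  (L[1][0] := -3)
  R2 -= 1*R0 → (0, -9, 12)  (L[2][0] := 1)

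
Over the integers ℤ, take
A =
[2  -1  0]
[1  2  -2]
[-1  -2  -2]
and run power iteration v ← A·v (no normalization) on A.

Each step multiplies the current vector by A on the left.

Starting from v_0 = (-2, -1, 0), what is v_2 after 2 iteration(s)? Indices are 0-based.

v_0 = (-2, -1, 0).
v_1 = A·v_0 = (-3, -4, 4).
v_2 = A·v_1 = (-2, -19, 3).

v_2 = (-2, -19, 3)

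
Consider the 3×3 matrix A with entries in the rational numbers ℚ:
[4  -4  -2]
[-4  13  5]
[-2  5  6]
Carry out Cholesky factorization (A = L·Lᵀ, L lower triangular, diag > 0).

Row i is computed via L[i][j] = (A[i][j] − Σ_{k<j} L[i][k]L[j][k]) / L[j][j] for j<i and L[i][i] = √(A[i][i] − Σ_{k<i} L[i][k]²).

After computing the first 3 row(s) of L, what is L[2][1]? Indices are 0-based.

L[2][1] = 1

Step 1: L[0][0] = √(4) = 2.
  L[1][0] = (-4) / L[0][0] = -2.
Step 2: L[1][1] = √(9) = 3.
  L[2][0] = (-2) / L[0][0] = -1.
  L[2][1] = (3) / L[1][1] = 1.
Step 3: L[2][2] = √(4) = 2.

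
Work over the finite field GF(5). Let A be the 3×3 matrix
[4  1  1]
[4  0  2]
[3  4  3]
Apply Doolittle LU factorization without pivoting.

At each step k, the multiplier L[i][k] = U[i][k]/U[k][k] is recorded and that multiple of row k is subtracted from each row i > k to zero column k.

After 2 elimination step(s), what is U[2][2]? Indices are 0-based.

U[2][2] = 3

k=0: U[0][0]=4
  eliminate (1,0): mult=1, new row 1: (0, 4, 1); set L[1][0]=1
  eliminate (2,0): mult=2, new row 2: (0, 2, 1); set L[2][0]=2
k=1: U[1][1]=4
  eliminate (2,1): mult=3, new row 2: (0, 0, 3); set L[2][1]=3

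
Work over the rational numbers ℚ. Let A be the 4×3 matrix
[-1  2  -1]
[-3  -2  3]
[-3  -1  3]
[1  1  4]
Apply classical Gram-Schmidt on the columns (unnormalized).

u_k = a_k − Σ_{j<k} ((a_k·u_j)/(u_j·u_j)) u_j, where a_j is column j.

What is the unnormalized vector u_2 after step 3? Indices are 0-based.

Step 1: u_0 = a_0 = (-1, -3, -3, 1).
Step 2: u_1 = a_1 − (2/5)·u_0 = (12/5, -4/5, 1/5, 3/5).
Step 3: u_2 = a_2 − (-13/20)·u_0 − (-9/34)·u_1 = (-69/68, 57/68, 75/68, 327/68).

u_2 = (-69/68, 57/68, 75/68, 327/68)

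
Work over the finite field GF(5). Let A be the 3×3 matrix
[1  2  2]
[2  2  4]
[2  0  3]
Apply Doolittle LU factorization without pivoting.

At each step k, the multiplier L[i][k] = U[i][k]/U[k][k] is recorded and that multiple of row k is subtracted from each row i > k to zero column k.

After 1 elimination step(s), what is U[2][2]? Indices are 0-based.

U[2][2] = 4

k=0: U[0][0]=1
  eliminate (1,0): mult=2, new row 1: (0, 3, 0); set L[1][0]=2
  eliminate (2,0): mult=2, new row 2: (0, 1, 4); set L[2][0]=2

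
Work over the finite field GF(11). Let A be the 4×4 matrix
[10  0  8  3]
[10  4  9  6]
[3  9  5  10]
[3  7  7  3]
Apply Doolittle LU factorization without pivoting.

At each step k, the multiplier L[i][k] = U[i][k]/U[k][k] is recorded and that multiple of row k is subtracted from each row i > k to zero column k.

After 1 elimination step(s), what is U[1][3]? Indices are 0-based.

U[1][3] = 3

[col 0] pivot 10
  R1 -= 1*R0 → (0, 4, 1, 3)  (L[1][0] := 1)
  R2 -= 8*R0 → (0, 9, 7, 8)  (L[2][0] := 8)
  R3 -= 8*R0 → (0, 7, 9, 1)  (L[3][0] := 8)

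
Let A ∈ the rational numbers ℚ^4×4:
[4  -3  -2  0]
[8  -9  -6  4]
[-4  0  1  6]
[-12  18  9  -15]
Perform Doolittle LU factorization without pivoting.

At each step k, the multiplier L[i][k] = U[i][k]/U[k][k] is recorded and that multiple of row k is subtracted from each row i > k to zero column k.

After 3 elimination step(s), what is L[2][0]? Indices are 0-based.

[col 0] pivot 4
  R1 -= 2*R0 → (0, -3, -2, 4)  (L[1][0] := 2)
  R2 -= -1*R0 → (0, -3, -1, 6)  (L[2][0] := -1)
  R3 -= -3*R0 → (0, 9, 3, -15)  (L[3][0] := -3)
[col 1] pivot -3
  R2 -= 1*R1 → (0, 0, 1, 2)  (L[2][1] := 1)
  R3 -= -3*R1 → (0, 0, -3, -3)  (L[3][1] := -3)
[col 2] pivot 1
  R3 -= -3*R2 → (0, 0, 0, 3)  (L[3][2] := -3)

L[2][0] = -1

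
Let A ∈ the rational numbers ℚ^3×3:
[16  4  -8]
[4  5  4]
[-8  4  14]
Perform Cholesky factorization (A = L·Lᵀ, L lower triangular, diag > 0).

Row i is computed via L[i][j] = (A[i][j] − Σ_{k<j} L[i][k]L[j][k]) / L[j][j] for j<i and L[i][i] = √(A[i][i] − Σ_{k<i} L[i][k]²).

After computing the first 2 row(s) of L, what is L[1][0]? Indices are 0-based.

L[1][0] = 1

Step 1: L[0][0] = √(16) = 4.
  L[1][0] = (4) / L[0][0] = 1.
Step 2: L[1][1] = √(4) = 2.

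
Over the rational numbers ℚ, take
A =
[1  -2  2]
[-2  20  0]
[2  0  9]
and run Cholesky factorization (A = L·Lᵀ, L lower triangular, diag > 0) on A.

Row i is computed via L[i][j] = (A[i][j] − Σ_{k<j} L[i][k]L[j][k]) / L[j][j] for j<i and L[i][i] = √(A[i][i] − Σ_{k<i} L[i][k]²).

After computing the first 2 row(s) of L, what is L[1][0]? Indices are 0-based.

L[1][0] = -2

Step 1: L[0][0] = √(1) = 1.
  L[1][0] = (-2) / L[0][0] = -2.
Step 2: L[1][1] = √(16) = 4.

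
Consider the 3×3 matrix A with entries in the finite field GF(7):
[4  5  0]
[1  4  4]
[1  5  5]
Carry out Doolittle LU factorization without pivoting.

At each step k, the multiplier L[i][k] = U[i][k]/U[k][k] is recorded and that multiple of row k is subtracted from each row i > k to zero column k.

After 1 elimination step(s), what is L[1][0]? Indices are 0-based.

L[1][0] = 2

[col 0] pivot 4
  R1 -= 2*R0 → (0, 1, 4)  (L[1][0] := 2)
  R2 -= 2*R0 → (0, 2, 5)  (L[2][0] := 2)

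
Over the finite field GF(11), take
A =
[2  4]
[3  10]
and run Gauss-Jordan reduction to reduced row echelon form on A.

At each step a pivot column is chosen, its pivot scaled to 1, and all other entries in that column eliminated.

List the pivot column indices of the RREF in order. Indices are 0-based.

pivot columns: 0, 1

[1] R0 /= 2  ⇒  (1, 2)
     R1 -= 3·R0  ⇒  (0, 4)
[2] R1 /= 4  ⇒  (0, 1)
     R0 -= 2·R1  ⇒  (1, 0)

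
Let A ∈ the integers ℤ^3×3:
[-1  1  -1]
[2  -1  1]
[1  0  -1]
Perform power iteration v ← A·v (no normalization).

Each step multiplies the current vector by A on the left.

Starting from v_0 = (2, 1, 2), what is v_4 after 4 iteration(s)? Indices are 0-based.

v_4 = (29, -45, -27)

v_0 = (2, 1, 2).
v_1 = A·v_0 = (-3, 5, 0).
v_2 = A·v_1 = (8, -11, -3).
v_3 = A·v_2 = (-16, 24, 11).
v_4 = A·v_3 = (29, -45, -27).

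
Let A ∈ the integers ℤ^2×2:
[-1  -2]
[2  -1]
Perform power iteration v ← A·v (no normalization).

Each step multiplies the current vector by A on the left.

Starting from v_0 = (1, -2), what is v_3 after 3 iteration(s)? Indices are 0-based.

v_0 = (1, -2).
v_1 = A·v_0 = (3, 4).
v_2 = A·v_1 = (-11, 2).
v_3 = A·v_2 = (7, -24).

v_3 = (7, -24)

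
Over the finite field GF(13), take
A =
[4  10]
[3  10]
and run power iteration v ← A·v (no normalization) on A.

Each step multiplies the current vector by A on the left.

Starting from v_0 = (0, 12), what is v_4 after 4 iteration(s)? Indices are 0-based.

v_0 = (0, 12).
v_1 = A·v_0 = (3, 3).
v_2 = A·v_1 = (3, 0).
v_3 = A·v_2 = (12, 9).
v_4 = A·v_3 = (8, 9).

v_4 = (8, 9)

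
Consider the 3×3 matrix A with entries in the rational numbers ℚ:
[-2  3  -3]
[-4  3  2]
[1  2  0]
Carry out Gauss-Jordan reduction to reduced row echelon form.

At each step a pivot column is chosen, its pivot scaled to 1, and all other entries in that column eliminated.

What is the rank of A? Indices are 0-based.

rank = 3

step 1: normalize row 0 (÷-2) = (1, -3/2, 3/2)
  row 1: subtract -4×row0 = (0, -3, 8)
  row 2: subtract 1×row0 = (0, 7/2, -3/2)
step 2: normalize row 1 (÷-3) = (0, 1, -8/3)
  row 0: subtract -3/2×row1 = (1, 0, -5/2)
  row 2: subtract 7/2×row1 = (0, 0, 47/6)
step 3: normalize row 2 (÷47/6) = (0, 0, 1)
  row 0: subtract -5/2×row2 = (1, 0, 0)
  row 1: subtract -8/3×row2 = (0, 1, 0)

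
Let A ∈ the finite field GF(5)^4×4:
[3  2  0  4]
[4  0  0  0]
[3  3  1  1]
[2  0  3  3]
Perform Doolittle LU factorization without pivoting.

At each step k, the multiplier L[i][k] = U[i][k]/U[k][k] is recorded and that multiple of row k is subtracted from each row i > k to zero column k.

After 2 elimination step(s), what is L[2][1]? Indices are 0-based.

L[2][1] = 4

k=0: U[0][0]=3
  eliminate (1,0): mult=3, new row 1: (0, 4, 0, 3); set L[1][0]=3
  eliminate (2,0): mult=1, new row 2: (0, 1, 1, 2); set L[2][0]=1
  eliminate (3,0): mult=4, new row 3: (0, 2, 3, 2); set L[3][0]=4
k=1: U[1][1]=4
  eliminate (2,1): mult=4, new row 2: (0, 0, 1, 0); set L[2][1]=4
  eliminate (3,1): mult=3, new row 3: (0, 0, 3, 3); set L[3][1]=3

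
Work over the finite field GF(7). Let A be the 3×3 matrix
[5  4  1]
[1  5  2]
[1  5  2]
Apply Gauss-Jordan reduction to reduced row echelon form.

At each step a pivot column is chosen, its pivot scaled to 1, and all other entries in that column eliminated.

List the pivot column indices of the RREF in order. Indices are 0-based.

pivot columns: 0, 2

[1] R0 /= 5  ⇒  (1, 5, 3)
     R1 -= 1·R0  ⇒  (0, 0, 6)
     R2 -= 1·R0  ⇒  (0, 0, 6)
column 1 empty below row 1
[2] R1 /= 6  ⇒  (0, 0, 1)
     R0 -= 3·R1  ⇒  (1, 5, 0)
     R2 -= 6·R1  ⇒  (0, 0, 0)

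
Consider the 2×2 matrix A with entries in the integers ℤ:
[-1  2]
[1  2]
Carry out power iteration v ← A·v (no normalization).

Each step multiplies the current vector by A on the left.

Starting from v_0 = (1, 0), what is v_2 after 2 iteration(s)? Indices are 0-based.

v_0 = (1, 0).
v_1 = A·v_0 = (-1, 1).
v_2 = A·v_1 = (3, 1).

v_2 = (3, 1)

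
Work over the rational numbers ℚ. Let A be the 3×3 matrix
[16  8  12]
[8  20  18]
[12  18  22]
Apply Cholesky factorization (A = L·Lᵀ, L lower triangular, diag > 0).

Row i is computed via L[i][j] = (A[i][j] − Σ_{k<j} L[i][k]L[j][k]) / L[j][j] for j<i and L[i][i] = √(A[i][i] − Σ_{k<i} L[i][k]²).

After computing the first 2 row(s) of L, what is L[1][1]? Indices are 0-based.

Step 1: L[0][0] = √(16) = 4.
  L[1][0] = (8) / L[0][0] = 2.
Step 2: L[1][1] = √(16) = 4.

L[1][1] = 4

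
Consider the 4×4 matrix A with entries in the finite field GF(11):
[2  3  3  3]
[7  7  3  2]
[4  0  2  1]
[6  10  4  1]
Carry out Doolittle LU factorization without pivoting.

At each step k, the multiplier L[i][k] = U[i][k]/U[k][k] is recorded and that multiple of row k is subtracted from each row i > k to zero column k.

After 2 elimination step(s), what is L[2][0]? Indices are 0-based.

L[2][0] = 2

Step 1: pivot at (0,0) is 2.
  row1 ← row1 − (9)·row0  ⇒  L[1][0]=9, U row1=(0, 2, 9, 8)
  row2 ← row2 − (2)·row0  ⇒  L[2][0]=2, U row2=(0, 5, 7, 6)
  row3 ← row3 − (3)·row0  ⇒  L[3][0]=3, U row3=(0, 1, 6, 3)
Step 2: pivot at (1,1) is 2.
  row2 ← row2 − (8)·row1  ⇒  L[2][1]=8, U row2=(0, 0, 1, 8)
  row3 ← row3 − (6)·row1  ⇒  L[3][1]=6, U row3=(0, 0, 7, 10)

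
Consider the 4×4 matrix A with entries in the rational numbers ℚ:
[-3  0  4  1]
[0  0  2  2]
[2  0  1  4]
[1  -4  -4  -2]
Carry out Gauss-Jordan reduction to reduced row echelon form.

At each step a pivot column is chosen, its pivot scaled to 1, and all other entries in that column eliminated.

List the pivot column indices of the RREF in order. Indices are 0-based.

pivot columns: 0, 1, 2, 3

[1] R0 /= -3  ⇒  (1, 0, -4/3, -1/3)
     R2 -= 2·R0  ⇒  (0, 0, 11/3, 14/3)
     R3 -= 1·R0  ⇒  (0, -4, -8/3, -5/3)
[2] R1 <-> R3
[2] R1 /= -4  ⇒  (0, 1, 2/3, 5/12)
[3] R2 /= 11/3  ⇒  (0, 0, 1, 14/11)
     R0 -= -4/3·R2  ⇒  (1, 0, 0, 15/11)
     R1 -= 2/3·R2  ⇒  (0, 1, 0, -19/44)
     R3 -= 2·R2  ⇒  (0, 0, 0, -6/11)
[4] R3 /= -6/11  ⇒  (0, 0, 0, 1)
     R0 -= 15/11·R3  ⇒  (1, 0, 0, 0)
     R1 -= -19/44·R3  ⇒  (0, 1, 0, 0)
     R2 -= 14/11·R3  ⇒  (0, 0, 1, 0)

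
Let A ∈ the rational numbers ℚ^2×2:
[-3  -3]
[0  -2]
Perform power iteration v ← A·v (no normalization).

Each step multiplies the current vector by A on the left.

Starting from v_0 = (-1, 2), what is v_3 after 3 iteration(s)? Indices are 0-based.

v_3 = (-87, -16)

v_0 = (-1, 2).
v_1 = A·v_0 = (-3, -4).
v_2 = A·v_1 = (21, 8).
v_3 = A·v_2 = (-87, -16).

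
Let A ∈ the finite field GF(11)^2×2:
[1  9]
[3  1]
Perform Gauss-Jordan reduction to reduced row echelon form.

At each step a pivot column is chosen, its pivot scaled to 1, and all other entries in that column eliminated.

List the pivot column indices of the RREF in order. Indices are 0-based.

pivot columns: 0, 1

pivot(0,0)=1: scale R0 → (1, 9)
  clear (1,0): R1 −= (3)R0 → (0, 7)
pivot(1,1)=7: scale R1 → (0, 1)
  clear (0,1): R0 −= (9)R1 → (1, 0)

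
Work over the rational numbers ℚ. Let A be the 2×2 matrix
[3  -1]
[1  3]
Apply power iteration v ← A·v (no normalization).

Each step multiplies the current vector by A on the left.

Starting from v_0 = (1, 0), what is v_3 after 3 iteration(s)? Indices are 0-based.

v_3 = (18, 26)

v_0 = (1, 0).
v_1 = A·v_0 = (3, 1).
v_2 = A·v_1 = (8, 6).
v_3 = A·v_2 = (18, 26).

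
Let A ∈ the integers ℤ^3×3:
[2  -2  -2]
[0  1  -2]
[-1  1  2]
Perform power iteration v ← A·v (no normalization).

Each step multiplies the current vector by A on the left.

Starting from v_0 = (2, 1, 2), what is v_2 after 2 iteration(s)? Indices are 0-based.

v_2 = (-4, -9, 5)

v_0 = (2, 1, 2).
v_1 = A·v_0 = (-2, -3, 3).
v_2 = A·v_1 = (-4, -9, 5).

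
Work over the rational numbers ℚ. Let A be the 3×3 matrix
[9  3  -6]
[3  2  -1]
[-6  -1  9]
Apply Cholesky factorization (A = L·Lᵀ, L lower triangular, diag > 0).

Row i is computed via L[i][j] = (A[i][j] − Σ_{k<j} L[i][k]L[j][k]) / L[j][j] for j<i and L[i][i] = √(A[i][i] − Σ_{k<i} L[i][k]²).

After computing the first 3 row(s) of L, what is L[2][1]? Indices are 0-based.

Step 1: L[0][0] = √(9) = 3.
  L[1][0] = (3) / L[0][0] = 1.
Step 2: L[1][1] = √(1) = 1.
  L[2][0] = (-6) / L[0][0] = -2.
  L[2][1] = (1) / L[1][1] = 1.
Step 3: L[2][2] = √(4) = 2.

L[2][1] = 1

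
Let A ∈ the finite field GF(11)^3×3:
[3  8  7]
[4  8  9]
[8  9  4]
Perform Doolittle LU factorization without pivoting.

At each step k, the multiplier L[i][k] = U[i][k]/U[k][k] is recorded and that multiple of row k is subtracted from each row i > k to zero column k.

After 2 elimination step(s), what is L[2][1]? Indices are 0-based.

L[2][1] = 6

Step 1: pivot at (0,0) is 3.
  row1 ← row1 − (5)·row0  ⇒  L[1][0]=5, U row1=(0, 1, 7)
  row2 ← row2 − (10)·row0  ⇒  L[2][0]=10, U row2=(0, 6, 0)
Step 2: pivot at (1,1) is 1.
  row2 ← row2 − (6)·row1  ⇒  L[2][1]=6, U row2=(0, 0, 2)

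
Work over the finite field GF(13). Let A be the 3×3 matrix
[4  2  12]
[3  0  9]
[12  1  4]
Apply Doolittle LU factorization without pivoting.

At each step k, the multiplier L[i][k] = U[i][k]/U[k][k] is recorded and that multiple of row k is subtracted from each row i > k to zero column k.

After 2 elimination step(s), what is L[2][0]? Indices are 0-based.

L[2][0] = 3

k=0: U[0][0]=4
  eliminate (1,0): mult=4, new row 1: (0, 5, 0); set L[1][0]=4
  eliminate (2,0): mult=3, new row 2: (0, 8, 7); set L[2][0]=3
k=1: U[1][1]=5
  eliminate (2,1): mult=12, new row 2: (0, 0, 7); set L[2][1]=12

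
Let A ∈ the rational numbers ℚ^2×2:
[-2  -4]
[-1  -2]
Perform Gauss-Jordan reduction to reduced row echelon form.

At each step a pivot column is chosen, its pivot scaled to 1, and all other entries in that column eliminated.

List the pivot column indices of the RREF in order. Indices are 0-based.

pivot(0,0)=-2: scale R0 → (1, 2)
  clear (1,0): R1 −= (-1)R0 → (0, 0)
col 1: no nonzero at/below row 1; advance.

pivot columns: 0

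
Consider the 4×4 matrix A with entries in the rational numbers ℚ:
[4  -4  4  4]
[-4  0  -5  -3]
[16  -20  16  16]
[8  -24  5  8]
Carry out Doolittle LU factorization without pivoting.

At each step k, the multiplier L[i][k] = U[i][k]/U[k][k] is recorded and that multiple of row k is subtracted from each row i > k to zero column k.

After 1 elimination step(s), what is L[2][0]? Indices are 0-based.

Step 1: pivot at (0,0) is 4.
  row1 ← row1 − (-1)·row0  ⇒  L[1][0]=-1, U row1=(0, -4, -1, 1)
  row2 ← row2 − (4)·row0  ⇒  L[2][0]=4, U row2=(0, -4, 0, 0)
  row3 ← row3 − (2)·row0  ⇒  L[3][0]=2, U row3=(0, -16, -3, 0)

L[2][0] = 4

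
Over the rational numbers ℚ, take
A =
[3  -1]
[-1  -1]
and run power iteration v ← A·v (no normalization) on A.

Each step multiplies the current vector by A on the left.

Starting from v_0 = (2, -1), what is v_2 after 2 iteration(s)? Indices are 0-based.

v_2 = (22, -6)

v_0 = (2, -1).
v_1 = A·v_0 = (7, -1).
v_2 = A·v_1 = (22, -6).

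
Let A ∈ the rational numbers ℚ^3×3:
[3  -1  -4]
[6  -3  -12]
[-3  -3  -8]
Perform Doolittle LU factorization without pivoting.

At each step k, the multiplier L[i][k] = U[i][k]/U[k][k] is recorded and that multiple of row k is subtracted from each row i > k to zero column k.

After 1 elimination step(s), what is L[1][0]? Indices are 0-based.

L[1][0] = 2

Step 1: pivot at (0,0) is 3.
  row1 ← row1 − (2)·row0  ⇒  L[1][0]=2, U row1=(0, -1, -4)
  row2 ← row2 − (-1)·row0  ⇒  L[2][0]=-1, U row2=(0, -4, -12)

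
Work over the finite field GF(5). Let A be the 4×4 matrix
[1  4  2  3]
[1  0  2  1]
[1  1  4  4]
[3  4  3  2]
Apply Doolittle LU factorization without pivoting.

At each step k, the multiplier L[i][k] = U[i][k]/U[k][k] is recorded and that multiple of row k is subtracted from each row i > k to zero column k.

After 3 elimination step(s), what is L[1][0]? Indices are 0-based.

L[1][0] = 1

Step 1: pivot at (0,0) is 1.
  row1 ← row1 − (1)·row0  ⇒  L[1][0]=1, U row1=(0, 1, 0, 3)
  row2 ← row2 − (1)·row0  ⇒  L[2][0]=1, U row2=(0, 2, 2, 1)
  row3 ← row3 − (3)·row0  ⇒  L[3][0]=3, U row3=(0, 2, 2, 3)
Step 2: pivot at (1,1) is 1.
  row2 ← row2 − (2)·row1  ⇒  L[2][1]=2, U row2=(0, 0, 2, 0)
  row3 ← row3 − (2)·row1  ⇒  L[3][1]=2, U row3=(0, 0, 2, 2)
Step 3: pivot at (2,2) is 2.
  row3 ← row3 − (1)·row2  ⇒  L[3][2]=1, U row3=(0, 0, 0, 2)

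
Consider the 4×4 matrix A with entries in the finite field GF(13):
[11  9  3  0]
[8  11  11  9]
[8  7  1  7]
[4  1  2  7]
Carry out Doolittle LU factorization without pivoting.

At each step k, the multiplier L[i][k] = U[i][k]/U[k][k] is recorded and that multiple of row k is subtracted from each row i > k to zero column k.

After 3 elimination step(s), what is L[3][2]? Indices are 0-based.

L[3][2] = 9

Step 1: pivot at (0,0) is 11.
  row1 ← row1 − (9)·row0  ⇒  L[1][0]=9, U row1=(0, 8, 10, 9)
  row2 ← row2 − (9)·row0  ⇒  L[2][0]=9, U row2=(0, 4, 0, 7)
  row3 ← row3 − (11)·row0  ⇒  L[3][0]=11, U row3=(0, 6, 8, 7)
Step 2: pivot at (1,1) is 8.
  row2 ← row2 − (7)·row1  ⇒  L[2][1]=7, U row2=(0, 0, 8, 9)
  row3 ← row3 − (4)·row1  ⇒  L[3][1]=4, U row3=(0, 0, 7, 10)
Step 3: pivot at (2,2) is 8.
  row3 ← row3 − (9)·row2  ⇒  L[3][2]=9, U row3=(0, 0, 0, 7)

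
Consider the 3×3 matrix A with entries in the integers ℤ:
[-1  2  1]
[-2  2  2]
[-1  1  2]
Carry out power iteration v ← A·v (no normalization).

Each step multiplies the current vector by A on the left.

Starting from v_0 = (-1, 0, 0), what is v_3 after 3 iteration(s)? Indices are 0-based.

v_0 = (-1, 0, 0).
v_1 = A·v_0 = (1, 2, 1).
v_2 = A·v_1 = (4, 4, 3).
v_3 = A·v_2 = (7, 6, 6).

v_3 = (7, 6, 6)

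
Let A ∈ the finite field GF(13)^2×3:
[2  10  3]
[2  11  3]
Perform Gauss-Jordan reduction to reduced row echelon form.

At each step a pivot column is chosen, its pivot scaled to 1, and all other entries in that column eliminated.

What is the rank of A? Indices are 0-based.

step 1: normalize row 0 (÷2) = (1, 5, 8)
  row 1: subtract 2×row0 = (0, 1, 0)
step 2: normalize row 1 (÷1) = (0, 1, 0)
  row 0: subtract 5×row1 = (1, 0, 8)

rank = 2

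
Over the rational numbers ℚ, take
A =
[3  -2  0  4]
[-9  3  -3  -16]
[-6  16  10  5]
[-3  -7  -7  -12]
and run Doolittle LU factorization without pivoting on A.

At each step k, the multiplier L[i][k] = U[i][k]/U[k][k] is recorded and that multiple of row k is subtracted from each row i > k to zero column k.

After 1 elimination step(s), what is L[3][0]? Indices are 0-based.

L[3][0] = -1

Step 1: pivot at (0,0) is 3.
  row1 ← row1 − (-3)·row0  ⇒  L[1][0]=-3, U row1=(0, -3, -3, -4)
  row2 ← row2 − (-2)·row0  ⇒  L[2][0]=-2, U row2=(0, 12, 10, 13)
  row3 ← row3 − (-1)·row0  ⇒  L[3][0]=-1, U row3=(0, -9, -7, -8)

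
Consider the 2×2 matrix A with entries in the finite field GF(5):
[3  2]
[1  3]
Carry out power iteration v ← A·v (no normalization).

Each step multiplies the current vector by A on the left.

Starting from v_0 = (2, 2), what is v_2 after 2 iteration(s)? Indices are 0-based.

v_0 = (2, 2).
v_1 = A·v_0 = (0, 3).
v_2 = A·v_1 = (1, 4).

v_2 = (1, 4)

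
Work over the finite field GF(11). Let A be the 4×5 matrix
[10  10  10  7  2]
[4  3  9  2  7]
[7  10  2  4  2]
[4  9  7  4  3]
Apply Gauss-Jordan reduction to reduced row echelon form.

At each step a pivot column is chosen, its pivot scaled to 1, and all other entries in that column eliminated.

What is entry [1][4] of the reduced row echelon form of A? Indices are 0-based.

pivot(0,0)=10: scale R0 → (1, 1, 1, 4, 9)
  clear (1,0): R1 −= (4)R0 → (0, 10, 5, 8, 4)
  clear (2,0): R2 −= (7)R0 → (0, 3, 6, 9, 5)
  clear (3,0): R3 −= (4)R0 → (0, 5, 3, 10, 0)
pivot(1,1)=10: scale R1 → (0, 1, 6, 3, 7)
  clear (0,1): R0 −= (1)R1 → (1, 0, 6, 1, 2)
  clear (2,1): R2 −= (3)R1 → (0, 0, 10, 0, 6)
  clear (3,1): R3 −= (5)R1 → (0, 0, 6, 6, 9)
pivot(2,2)=10: scale R2 → (0, 0, 1, 0, 5)
  clear (0,2): R0 −= (6)R2 → (1, 0, 0, 1, 5)
  clear (1,2): R1 −= (6)R2 → (0, 1, 0, 3, 10)
  clear (3,2): R3 −= (6)R2 → (0, 0, 0, 6, 1)
pivot(3,3)=6: scale R3 → (0, 0, 0, 1, 2)
  clear (0,3): R0 −= (1)R3 → (1, 0, 0, 0, 3)
  clear (1,3): R1 −= (3)R3 → (0, 1, 0, 0, 4)

M[1][4] = 4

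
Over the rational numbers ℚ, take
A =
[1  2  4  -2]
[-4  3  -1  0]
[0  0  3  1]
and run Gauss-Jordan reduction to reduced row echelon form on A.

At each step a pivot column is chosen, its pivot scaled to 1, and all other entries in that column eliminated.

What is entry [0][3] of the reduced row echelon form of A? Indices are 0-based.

step 1: normalize row 0 (÷1) = (1, 2, 4, -2)
  row 1: subtract -4×row0 = (0, 11, 15, -8)
step 2: normalize row 1 (÷11) = (0, 1, 15/11, -8/11)
  row 0: subtract 2×row1 = (1, 0, 14/11, -6/11)
step 3: normalize row 2 (÷3) = (0, 0, 1, 1/3)
  row 0: subtract 14/11×row2 = (1, 0, 0, -32/33)
  row 1: subtract 15/11×row2 = (0, 1, 0, -13/11)

M[0][3] = -32/33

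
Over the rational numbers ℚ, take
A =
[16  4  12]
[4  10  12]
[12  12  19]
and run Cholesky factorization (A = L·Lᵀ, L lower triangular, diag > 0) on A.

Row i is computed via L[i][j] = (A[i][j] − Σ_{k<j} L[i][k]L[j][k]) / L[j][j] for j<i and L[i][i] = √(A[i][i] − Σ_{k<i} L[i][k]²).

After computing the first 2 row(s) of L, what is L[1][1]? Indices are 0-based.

L[1][1] = 3

Step 1: L[0][0] = √(16) = 4.
  L[1][0] = (4) / L[0][0] = 1.
Step 2: L[1][1] = √(9) = 3.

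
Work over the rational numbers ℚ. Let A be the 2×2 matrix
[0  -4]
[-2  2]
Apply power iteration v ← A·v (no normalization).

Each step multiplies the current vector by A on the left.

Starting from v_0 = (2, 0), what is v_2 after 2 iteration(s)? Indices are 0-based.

v_0 = (2, 0).
v_1 = A·v_0 = (0, -4).
v_2 = A·v_1 = (16, -8).

v_2 = (16, -8)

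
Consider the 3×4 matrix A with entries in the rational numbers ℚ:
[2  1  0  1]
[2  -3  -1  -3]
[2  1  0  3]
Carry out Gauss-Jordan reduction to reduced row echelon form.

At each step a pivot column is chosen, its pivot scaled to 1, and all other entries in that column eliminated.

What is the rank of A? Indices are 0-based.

rank = 3

[1] R0 /= 2  ⇒  (1, 1/2, 0, 1/2)
     R1 -= 2·R0  ⇒  (0, -4, -1, -4)
     R2 -= 2·R0  ⇒  (0, 0, 0, 2)
[2] R1 /= -4  ⇒  (0, 1, 1/4, 1)
     R0 -= 1/2·R1  ⇒  (1, 0, -1/8, 0)
column 2 empty below row 2
[3] R2 /= 2  ⇒  (0, 0, 0, 1)
     R1 -= 1·R2  ⇒  (0, 1, 1/4, 0)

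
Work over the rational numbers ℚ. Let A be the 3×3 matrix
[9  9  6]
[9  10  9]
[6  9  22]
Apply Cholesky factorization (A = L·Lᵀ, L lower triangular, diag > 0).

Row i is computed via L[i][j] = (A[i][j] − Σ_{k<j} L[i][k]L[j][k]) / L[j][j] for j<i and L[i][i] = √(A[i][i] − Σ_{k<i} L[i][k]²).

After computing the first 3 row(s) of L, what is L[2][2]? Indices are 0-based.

Step 1: L[0][0] = √(9) = 3.
  L[1][0] = (9) / L[0][0] = 3.
Step 2: L[1][1] = √(1) = 1.
  L[2][0] = (6) / L[0][0] = 2.
  L[2][1] = (3) / L[1][1] = 3.
Step 3: L[2][2] = √(9) = 3.

L[2][2] = 3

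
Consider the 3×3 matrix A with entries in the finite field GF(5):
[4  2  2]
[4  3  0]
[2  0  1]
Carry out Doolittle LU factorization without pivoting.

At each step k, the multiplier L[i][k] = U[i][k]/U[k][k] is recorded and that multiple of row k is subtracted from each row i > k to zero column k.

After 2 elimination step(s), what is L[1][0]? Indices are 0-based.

L[1][0] = 1

Step 1: pivot at (0,0) is 4.
  row1 ← row1 − (1)·row0  ⇒  L[1][0]=1, U row1=(0, 1, 3)
  row2 ← row2 − (3)·row0  ⇒  L[2][0]=3, U row2=(0, 4, 0)
Step 2: pivot at (1,1) is 1.
  row2 ← row2 − (4)·row1  ⇒  L[2][1]=4, U row2=(0, 0, 3)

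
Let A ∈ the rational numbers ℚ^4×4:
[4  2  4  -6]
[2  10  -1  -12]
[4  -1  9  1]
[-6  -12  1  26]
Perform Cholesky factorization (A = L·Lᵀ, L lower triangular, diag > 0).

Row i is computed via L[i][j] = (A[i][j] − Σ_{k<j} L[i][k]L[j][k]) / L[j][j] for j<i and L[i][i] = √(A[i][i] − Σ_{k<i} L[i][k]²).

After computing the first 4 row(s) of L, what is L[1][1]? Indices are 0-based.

L[1][1] = 3

Step 1: L[0][0] = √(4) = 2.
  L[1][0] = (2) / L[0][0] = 1.
Step 2: L[1][1] = √(9) = 3.
  L[2][0] = (4) / L[0][0] = 2.
  L[2][1] = (-3) / L[1][1] = -1.
Step 3: L[2][2] = √(4) = 2.
  L[3][0] = (-6) / L[0][0] = -3.
  L[3][1] = (-9) / L[1][1] = -3.
  L[3][2] = (4) / L[2][2] = 2.
Step 4: L[3][3] = √(4) = 2.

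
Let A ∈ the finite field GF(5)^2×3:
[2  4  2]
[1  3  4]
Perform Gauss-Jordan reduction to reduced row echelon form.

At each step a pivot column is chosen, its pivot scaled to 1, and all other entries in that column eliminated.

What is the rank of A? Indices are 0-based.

rank = 2

step 1: normalize row 0 (÷2) = (1, 2, 1)
  row 1: subtract 1×row0 = (0, 1, 3)
step 2: normalize row 1 (÷1) = (0, 1, 3)
  row 0: subtract 2×row1 = (1, 0, 0)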